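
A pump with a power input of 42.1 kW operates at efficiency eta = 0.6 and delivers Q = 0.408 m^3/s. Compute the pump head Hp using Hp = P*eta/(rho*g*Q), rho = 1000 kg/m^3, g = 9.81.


Pump head formula: Hp = P * eta / (rho * g * Q).
Numerator: P * eta = 42.1 * 1000 * 0.6 = 25260.0 W.
Denominator: rho * g * Q = 1000 * 9.81 * 0.408 = 4002.48.
Hp = 25260.0 / 4002.48 = 6.31 m.

6.31


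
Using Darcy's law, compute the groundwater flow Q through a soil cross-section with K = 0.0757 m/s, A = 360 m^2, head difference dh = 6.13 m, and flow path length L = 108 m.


Darcy's law: Q = K * A * i, where i = dh/L.
Hydraulic gradient i = 6.13 / 108 = 0.056759.
Q = 0.0757 * 360 * 0.056759
  = 1.5468 m^3/s.

1.5468


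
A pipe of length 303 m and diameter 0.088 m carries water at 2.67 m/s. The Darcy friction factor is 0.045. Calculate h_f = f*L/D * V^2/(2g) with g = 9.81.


Darcy-Weisbach equation: h_f = f * (L/D) * V^2/(2g).
f * L/D = 0.045 * 303/0.088 = 154.9432.
V^2/(2g) = 2.67^2 / (2*9.81) = 7.1289 / 19.62 = 0.3633 m.
h_f = 154.9432 * 0.3633 = 56.298 m.

56.298


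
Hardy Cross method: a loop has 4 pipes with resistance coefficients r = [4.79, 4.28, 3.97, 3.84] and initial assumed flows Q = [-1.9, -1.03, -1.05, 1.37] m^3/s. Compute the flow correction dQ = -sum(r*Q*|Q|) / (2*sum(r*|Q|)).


Numerator terms (r*Q*|Q|): 4.79*-1.9*|-1.9| = -17.2919; 4.28*-1.03*|-1.03| = -4.5407; 3.97*-1.05*|-1.05| = -4.3769; 3.84*1.37*|1.37| = 7.2073.
Sum of numerator = -19.0022.
Denominator terms (r*|Q|): 4.79*|-1.9| = 9.101; 4.28*|-1.03| = 4.4084; 3.97*|-1.05| = 4.1685; 3.84*|1.37| = 5.2608.
2 * sum of denominator = 2 * 22.9387 = 45.8774.
dQ = --19.0022 / 45.8774 = 0.4142 m^3/s.

0.4142


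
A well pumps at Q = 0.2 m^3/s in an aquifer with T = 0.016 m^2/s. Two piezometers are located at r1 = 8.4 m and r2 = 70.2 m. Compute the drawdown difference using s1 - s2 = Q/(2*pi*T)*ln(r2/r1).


Thiem equation: s1 - s2 = Q/(2*pi*T) * ln(r2/r1).
ln(r2/r1) = ln(70.2/8.4) = 2.1231.
Q/(2*pi*T) = 0.2 / (2*pi*0.016) = 0.2 / 0.1005 = 1.9894.
s1 - s2 = 1.9894 * 2.1231 = 4.2238 m.

4.2238


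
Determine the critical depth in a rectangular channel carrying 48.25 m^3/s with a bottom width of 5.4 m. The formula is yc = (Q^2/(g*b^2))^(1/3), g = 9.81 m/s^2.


Using yc = (Q^2 / (g * b^2))^(1/3):
Q^2 = 48.25^2 = 2328.06.
g * b^2 = 9.81 * 5.4^2 = 9.81 * 29.16 = 286.06.
Q^2 / (g*b^2) = 2328.06 / 286.06 = 8.1384.
yc = 8.1384^(1/3) = 2.0115 m.

2.0115


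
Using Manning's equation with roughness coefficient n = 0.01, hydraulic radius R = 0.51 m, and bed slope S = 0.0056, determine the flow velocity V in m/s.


Manning's equation gives V = (1/n) * R^(2/3) * S^(1/2).
First, compute R^(2/3) = 0.51^(2/3) = 0.6383.
Next, S^(1/2) = 0.0056^(1/2) = 0.074833.
Then 1/n = 1/0.01 = 100.0.
V = 100.0 * 0.6383 * 0.074833 = 4.7768 m/s.

4.7768


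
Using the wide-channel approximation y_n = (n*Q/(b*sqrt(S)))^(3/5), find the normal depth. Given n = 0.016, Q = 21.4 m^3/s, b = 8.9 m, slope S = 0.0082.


We use the wide-channel approximation y_n = (n*Q/(b*sqrt(S)))^(3/5).
sqrt(S) = sqrt(0.0082) = 0.090554.
Numerator: n*Q = 0.016 * 21.4 = 0.3424.
Denominator: b*sqrt(S) = 8.9 * 0.090554 = 0.805931.
arg = 0.4249.
y_n = 0.4249^(3/5) = 0.5983 m.

0.5983


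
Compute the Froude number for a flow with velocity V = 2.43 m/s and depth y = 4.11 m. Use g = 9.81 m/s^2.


The Froude number is defined as Fr = V / sqrt(g*y).
g*y = 9.81 * 4.11 = 40.3191.
sqrt(g*y) = sqrt(40.3191) = 6.3497.
Fr = 2.43 / 6.3497 = 0.3827.

0.3827


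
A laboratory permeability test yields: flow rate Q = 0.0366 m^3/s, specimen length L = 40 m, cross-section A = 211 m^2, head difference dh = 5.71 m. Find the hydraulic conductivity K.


From K = Q*L / (A*dh):
Numerator: Q*L = 0.0366 * 40 = 1.464.
Denominator: A*dh = 211 * 5.71 = 1204.81.
K = 1.464 / 1204.81 = 0.001215 m/s.

0.001215


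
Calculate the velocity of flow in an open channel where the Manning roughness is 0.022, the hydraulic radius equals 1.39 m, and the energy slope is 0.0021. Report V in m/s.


Manning's equation gives V = (1/n) * R^(2/3) * S^(1/2).
First, compute R^(2/3) = 1.39^(2/3) = 1.2455.
Next, S^(1/2) = 0.0021^(1/2) = 0.045826.
Then 1/n = 1/0.022 = 45.45.
V = 45.45 * 1.2455 * 0.045826 = 2.5944 m/s.

2.5944


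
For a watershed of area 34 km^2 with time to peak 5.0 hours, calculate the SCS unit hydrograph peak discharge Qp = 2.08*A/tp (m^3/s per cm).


SCS formula: Qp = 2.08 * A / tp.
Qp = 2.08 * 34 / 5.0
   = 70.72 / 5.0
   = 14.14 m^3/s per cm.

14.14


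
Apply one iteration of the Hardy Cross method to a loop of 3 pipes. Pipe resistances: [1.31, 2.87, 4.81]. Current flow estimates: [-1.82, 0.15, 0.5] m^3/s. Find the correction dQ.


Numerator terms (r*Q*|Q|): 1.31*-1.82*|-1.82| = -4.3392; 2.87*0.15*|0.15| = 0.0646; 4.81*0.5*|0.5| = 1.2025.
Sum of numerator = -3.0722.
Denominator terms (r*|Q|): 1.31*|-1.82| = 2.3842; 2.87*|0.15| = 0.4305; 4.81*|0.5| = 2.405.
2 * sum of denominator = 2 * 5.2197 = 10.4394.
dQ = --3.0722 / 10.4394 = 0.2943 m^3/s.

0.2943


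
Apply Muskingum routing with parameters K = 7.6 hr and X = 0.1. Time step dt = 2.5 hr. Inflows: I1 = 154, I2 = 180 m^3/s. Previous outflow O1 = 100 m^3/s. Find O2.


Muskingum coefficients:
denom = 2*K*(1-X) + dt = 2*7.6*(1-0.1) + 2.5 = 16.18.
C0 = (dt - 2*K*X)/denom = (2.5 - 2*7.6*0.1)/16.18 = 0.0606.
C1 = (dt + 2*K*X)/denom = (2.5 + 2*7.6*0.1)/16.18 = 0.2485.
C2 = (2*K*(1-X) - dt)/denom = 0.691.
O2 = C0*I2 + C1*I1 + C2*O1
   = 0.0606*180 + 0.2485*154 + 0.691*100
   = 118.26 m^3/s.

118.26


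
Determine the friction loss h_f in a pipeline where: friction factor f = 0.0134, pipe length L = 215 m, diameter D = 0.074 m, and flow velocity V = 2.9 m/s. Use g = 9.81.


Darcy-Weisbach equation: h_f = f * (L/D) * V^2/(2g).
f * L/D = 0.0134 * 215/0.074 = 38.9324.
V^2/(2g) = 2.9^2 / (2*9.81) = 8.41 / 19.62 = 0.4286 m.
h_f = 38.9324 * 0.4286 = 16.688 m.

16.688


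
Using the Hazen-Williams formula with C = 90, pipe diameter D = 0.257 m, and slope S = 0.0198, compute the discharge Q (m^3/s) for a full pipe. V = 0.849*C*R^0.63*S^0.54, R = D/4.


For a full circular pipe, R = D/4 = 0.257/4 = 0.0643 m.
V = 0.849 * 90 * 0.0643^0.63 * 0.0198^0.54
  = 0.849 * 90 * 0.177403 * 0.120282
  = 1.6305 m/s.
Pipe area A = pi*D^2/4 = pi*0.257^2/4 = 0.0519 m^2.
Q = A * V = 0.0519 * 1.6305 = 0.0846 m^3/s.

0.0846


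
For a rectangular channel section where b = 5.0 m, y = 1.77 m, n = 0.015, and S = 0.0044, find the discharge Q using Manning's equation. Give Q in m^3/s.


For a rectangular channel, the cross-sectional area A = b * y = 5.0 * 1.77 = 8.85 m^2.
The wetted perimeter P = b + 2y = 5.0 + 2*1.77 = 8.54 m.
Hydraulic radius R = A/P = 8.85/8.54 = 1.0363 m.
Velocity V = (1/n)*R^(2/3)*S^(1/2) = (1/0.015)*1.0363^(2/3)*0.0044^(1/2) = 4.5285 m/s.
Discharge Q = A * V = 8.85 * 4.5285 = 40.078 m^3/s.

40.078


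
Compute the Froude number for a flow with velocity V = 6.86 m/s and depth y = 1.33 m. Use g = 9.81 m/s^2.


The Froude number is defined as Fr = V / sqrt(g*y).
g*y = 9.81 * 1.33 = 13.0473.
sqrt(g*y) = sqrt(13.0473) = 3.6121.
Fr = 6.86 / 3.6121 = 1.8992.

1.8992


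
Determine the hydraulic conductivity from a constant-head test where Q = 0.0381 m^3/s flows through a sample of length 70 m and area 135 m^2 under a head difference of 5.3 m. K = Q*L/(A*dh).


From K = Q*L / (A*dh):
Numerator: Q*L = 0.0381 * 70 = 2.667.
Denominator: A*dh = 135 * 5.3 = 715.5.
K = 2.667 / 715.5 = 0.003727 m/s.

0.003727


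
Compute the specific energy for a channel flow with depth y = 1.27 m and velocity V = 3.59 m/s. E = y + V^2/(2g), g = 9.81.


Specific energy E = y + V^2/(2g).
Velocity head = V^2/(2g) = 3.59^2 / (2*9.81) = 12.8881 / 19.62 = 0.6569 m.
E = 1.27 + 0.6569 = 1.9269 m.

1.9269


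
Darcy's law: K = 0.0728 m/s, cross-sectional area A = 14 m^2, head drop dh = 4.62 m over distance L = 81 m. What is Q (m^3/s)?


Darcy's law: Q = K * A * i, where i = dh/L.
Hydraulic gradient i = 4.62 / 81 = 0.057037.
Q = 0.0728 * 14 * 0.057037
  = 0.0581 m^3/s.

0.0581


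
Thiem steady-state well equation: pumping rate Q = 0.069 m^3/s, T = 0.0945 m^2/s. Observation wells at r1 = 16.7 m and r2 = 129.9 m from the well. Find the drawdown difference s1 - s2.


Thiem equation: s1 - s2 = Q/(2*pi*T) * ln(r2/r1).
ln(r2/r1) = ln(129.9/16.7) = 2.0514.
Q/(2*pi*T) = 0.069 / (2*pi*0.0945) = 0.069 / 0.5938 = 0.1162.
s1 - s2 = 0.1162 * 2.0514 = 0.2384 m.

0.2384


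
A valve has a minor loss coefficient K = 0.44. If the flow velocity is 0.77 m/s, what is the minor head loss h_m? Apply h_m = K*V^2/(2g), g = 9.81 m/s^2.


Minor loss formula: h_m = K * V^2/(2g).
V^2 = 0.77^2 = 0.5929.
V^2/(2g) = 0.5929 / 19.62 = 0.0302 m.
h_m = 0.44 * 0.0302 = 0.0133 m.

0.0133


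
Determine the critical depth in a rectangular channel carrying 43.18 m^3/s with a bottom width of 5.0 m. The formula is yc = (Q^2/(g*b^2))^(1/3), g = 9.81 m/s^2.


Using yc = (Q^2 / (g * b^2))^(1/3):
Q^2 = 43.18^2 = 1864.51.
g * b^2 = 9.81 * 5.0^2 = 9.81 * 25.0 = 245.25.
Q^2 / (g*b^2) = 1864.51 / 245.25 = 7.6025.
yc = 7.6025^(1/3) = 1.9663 m.

1.9663


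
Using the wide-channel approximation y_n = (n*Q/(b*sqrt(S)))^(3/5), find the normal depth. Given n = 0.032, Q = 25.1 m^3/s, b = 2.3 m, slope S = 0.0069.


We use the wide-channel approximation y_n = (n*Q/(b*sqrt(S)))^(3/5).
sqrt(S) = sqrt(0.0069) = 0.083066.
Numerator: n*Q = 0.032 * 25.1 = 0.8032.
Denominator: b*sqrt(S) = 2.3 * 0.083066 = 0.191052.
arg = 4.2041.
y_n = 4.2041^(3/5) = 2.367 m.

2.367


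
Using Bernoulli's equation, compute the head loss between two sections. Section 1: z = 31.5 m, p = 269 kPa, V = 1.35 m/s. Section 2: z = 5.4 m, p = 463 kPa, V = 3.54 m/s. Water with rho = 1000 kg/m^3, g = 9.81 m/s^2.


Total head at each section: H = z + p/(rho*g) + V^2/(2g).
H1 = 31.5 + 269*1000/(1000*9.81) + 1.35^2/(2*9.81)
   = 31.5 + 27.421 + 0.0929
   = 59.014 m.
H2 = 5.4 + 463*1000/(1000*9.81) + 3.54^2/(2*9.81)
   = 5.4 + 47.197 + 0.6387
   = 53.235 m.
h_L = H1 - H2 = 59.014 - 53.235 = 5.778 m.

5.778


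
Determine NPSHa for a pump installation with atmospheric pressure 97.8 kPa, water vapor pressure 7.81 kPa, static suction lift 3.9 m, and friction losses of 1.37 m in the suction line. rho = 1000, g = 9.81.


NPSHa = p_atm/(rho*g) - z_s - hf_s - p_vap/(rho*g).
p_atm/(rho*g) = 97.8*1000 / (1000*9.81) = 9.969 m.
p_vap/(rho*g) = 7.81*1000 / (1000*9.81) = 0.796 m.
NPSHa = 9.969 - 3.9 - 1.37 - 0.796
      = 3.9 m.

3.9


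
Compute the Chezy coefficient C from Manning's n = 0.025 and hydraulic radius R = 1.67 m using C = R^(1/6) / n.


The Chezy coefficient relates to Manning's n through C = R^(1/6) / n.
R^(1/6) = 1.67^(1/6) = 1.08923.
C = 1.08923 / 0.025 = 43.57 m^(1/2)/s.

43.57


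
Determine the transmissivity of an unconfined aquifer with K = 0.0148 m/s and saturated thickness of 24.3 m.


Transmissivity is defined as T = K * h.
T = 0.0148 * 24.3
  = 0.3596 m^2/s.

0.3596


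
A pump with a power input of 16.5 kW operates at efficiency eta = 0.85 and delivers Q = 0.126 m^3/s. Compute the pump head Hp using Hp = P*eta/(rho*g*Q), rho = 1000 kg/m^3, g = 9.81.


Pump head formula: Hp = P * eta / (rho * g * Q).
Numerator: P * eta = 16.5 * 1000 * 0.85 = 14025.0 W.
Denominator: rho * g * Q = 1000 * 9.81 * 0.126 = 1236.06.
Hp = 14025.0 / 1236.06 = 11.35 m.

11.35


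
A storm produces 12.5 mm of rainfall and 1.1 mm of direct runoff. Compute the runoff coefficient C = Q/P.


The runoff coefficient C = runoff depth / rainfall depth.
C = 1.1 / 12.5
  = 0.088.

0.088


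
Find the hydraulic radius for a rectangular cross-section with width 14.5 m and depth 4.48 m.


For a rectangular section:
Flow area A = b * y = 14.5 * 4.48 = 64.96 m^2.
Wetted perimeter P = b + 2y = 14.5 + 2*4.48 = 23.46 m.
Hydraulic radius R = A/P = 64.96 / 23.46 = 2.769 m.

2.769


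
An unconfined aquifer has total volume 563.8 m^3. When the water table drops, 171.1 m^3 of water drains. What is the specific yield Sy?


Specific yield Sy = Volume drained / Total volume.
Sy = 171.1 / 563.8
   = 0.3035.

0.3035


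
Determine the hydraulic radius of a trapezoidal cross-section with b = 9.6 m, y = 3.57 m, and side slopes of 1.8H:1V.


For a trapezoidal section with side slope z:
A = (b + z*y)*y = (9.6 + 1.8*3.57)*3.57 = 57.213 m^2.
P = b + 2*y*sqrt(1 + z^2) = 9.6 + 2*3.57*sqrt(1 + 1.8^2) = 24.302 m.
R = A/P = 57.213 / 24.302 = 2.3542 m.

2.3542


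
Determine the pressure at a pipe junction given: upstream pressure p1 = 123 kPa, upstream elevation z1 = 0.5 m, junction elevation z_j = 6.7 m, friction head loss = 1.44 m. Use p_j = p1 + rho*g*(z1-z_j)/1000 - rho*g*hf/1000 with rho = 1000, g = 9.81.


Junction pressure: p_j = p1 + rho*g*(z1 - z_j)/1000 - rho*g*hf/1000.
Elevation term = 1000*9.81*(0.5 - 6.7)/1000 = -60.822 kPa.
Friction term = 1000*9.81*1.44/1000 = 14.126 kPa.
p_j = 123 + -60.822 - 14.126 = 48.05 kPa.

48.05


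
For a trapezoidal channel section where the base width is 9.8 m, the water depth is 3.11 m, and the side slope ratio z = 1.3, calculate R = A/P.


For a trapezoidal section with side slope z:
A = (b + z*y)*y = (9.8 + 1.3*3.11)*3.11 = 43.052 m^2.
P = b + 2*y*sqrt(1 + z^2) = 9.8 + 2*3.11*sqrt(1 + 1.3^2) = 20.002 m.
R = A/P = 43.052 / 20.002 = 2.1524 m.

2.1524


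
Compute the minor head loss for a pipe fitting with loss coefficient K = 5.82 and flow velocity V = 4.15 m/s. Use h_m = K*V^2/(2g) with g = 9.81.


Minor loss formula: h_m = K * V^2/(2g).
V^2 = 4.15^2 = 17.2225.
V^2/(2g) = 17.2225 / 19.62 = 0.8778 m.
h_m = 5.82 * 0.8778 = 5.1088 m.

5.1088


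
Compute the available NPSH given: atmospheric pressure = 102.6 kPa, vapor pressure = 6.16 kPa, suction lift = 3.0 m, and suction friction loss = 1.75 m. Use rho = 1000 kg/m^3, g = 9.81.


NPSHa = p_atm/(rho*g) - z_s - hf_s - p_vap/(rho*g).
p_atm/(rho*g) = 102.6*1000 / (1000*9.81) = 10.459 m.
p_vap/(rho*g) = 6.16*1000 / (1000*9.81) = 0.628 m.
NPSHa = 10.459 - 3.0 - 1.75 - 0.628
      = 5.08 m.

5.08


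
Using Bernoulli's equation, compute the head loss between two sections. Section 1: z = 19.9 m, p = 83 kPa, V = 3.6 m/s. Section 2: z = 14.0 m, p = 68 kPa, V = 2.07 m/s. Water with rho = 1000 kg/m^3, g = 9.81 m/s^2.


Total head at each section: H = z + p/(rho*g) + V^2/(2g).
H1 = 19.9 + 83*1000/(1000*9.81) + 3.6^2/(2*9.81)
   = 19.9 + 8.461 + 0.6606
   = 29.021 m.
H2 = 14.0 + 68*1000/(1000*9.81) + 2.07^2/(2*9.81)
   = 14.0 + 6.932 + 0.2184
   = 21.15 m.
h_L = H1 - H2 = 29.021 - 21.15 = 7.871 m.

7.871


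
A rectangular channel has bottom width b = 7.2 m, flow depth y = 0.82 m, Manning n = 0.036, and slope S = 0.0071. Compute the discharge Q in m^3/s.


For a rectangular channel, the cross-sectional area A = b * y = 7.2 * 0.82 = 5.9 m^2.
The wetted perimeter P = b + 2y = 7.2 + 2*0.82 = 8.84 m.
Hydraulic radius R = A/P = 5.9/8.84 = 0.6679 m.
Velocity V = (1/n)*R^(2/3)*S^(1/2) = (1/0.036)*0.6679^(2/3)*0.0071^(1/2) = 1.7884 m/s.
Discharge Q = A * V = 5.9 * 1.7884 = 10.559 m^3/s.

10.559


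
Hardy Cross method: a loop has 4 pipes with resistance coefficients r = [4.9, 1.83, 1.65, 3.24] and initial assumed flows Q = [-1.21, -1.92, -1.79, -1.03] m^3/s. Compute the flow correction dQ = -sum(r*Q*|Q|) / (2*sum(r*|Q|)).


Numerator terms (r*Q*|Q|): 4.9*-1.21*|-1.21| = -7.1741; 1.83*-1.92*|-1.92| = -6.7461; 1.65*-1.79*|-1.79| = -5.2868; 3.24*-1.03*|-1.03| = -3.4373.
Sum of numerator = -22.6443.
Denominator terms (r*|Q|): 4.9*|-1.21| = 5.929; 1.83*|-1.92| = 3.5136; 1.65*|-1.79| = 2.9535; 3.24*|-1.03| = 3.3372.
2 * sum of denominator = 2 * 15.7333 = 31.4666.
dQ = --22.6443 / 31.4666 = 0.7196 m^3/s.

0.7196


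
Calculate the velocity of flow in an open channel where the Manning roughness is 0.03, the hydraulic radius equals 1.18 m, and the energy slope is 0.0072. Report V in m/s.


Manning's equation gives V = (1/n) * R^(2/3) * S^(1/2).
First, compute R^(2/3) = 1.18^(2/3) = 1.1167.
Next, S^(1/2) = 0.0072^(1/2) = 0.084853.
Then 1/n = 1/0.03 = 33.33.
V = 33.33 * 1.1167 * 0.084853 = 3.1584 m/s.

3.1584


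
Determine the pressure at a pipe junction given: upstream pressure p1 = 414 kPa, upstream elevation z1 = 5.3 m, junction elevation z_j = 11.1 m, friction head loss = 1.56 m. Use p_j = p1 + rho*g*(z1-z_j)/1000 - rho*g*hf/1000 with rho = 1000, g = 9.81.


Junction pressure: p_j = p1 + rho*g*(z1 - z_j)/1000 - rho*g*hf/1000.
Elevation term = 1000*9.81*(5.3 - 11.1)/1000 = -56.898 kPa.
Friction term = 1000*9.81*1.56/1000 = 15.304 kPa.
p_j = 414 + -56.898 - 15.304 = 341.8 kPa.

341.8


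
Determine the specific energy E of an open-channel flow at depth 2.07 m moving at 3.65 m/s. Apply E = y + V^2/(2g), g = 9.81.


Specific energy E = y + V^2/(2g).
Velocity head = V^2/(2g) = 3.65^2 / (2*9.81) = 13.3225 / 19.62 = 0.679 m.
E = 2.07 + 0.679 = 2.749 m.

2.749


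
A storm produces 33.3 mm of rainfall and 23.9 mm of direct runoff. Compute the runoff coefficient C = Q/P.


The runoff coefficient C = runoff depth / rainfall depth.
C = 23.9 / 33.3
  = 0.7177.

0.7177


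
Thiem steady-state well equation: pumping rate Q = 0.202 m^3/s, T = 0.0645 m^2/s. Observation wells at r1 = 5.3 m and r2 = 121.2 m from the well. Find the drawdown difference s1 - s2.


Thiem equation: s1 - s2 = Q/(2*pi*T) * ln(r2/r1).
ln(r2/r1) = ln(121.2/5.3) = 3.1297.
Q/(2*pi*T) = 0.202 / (2*pi*0.0645) = 0.202 / 0.4053 = 0.4984.
s1 - s2 = 0.4984 * 3.1297 = 1.56 m.

1.56


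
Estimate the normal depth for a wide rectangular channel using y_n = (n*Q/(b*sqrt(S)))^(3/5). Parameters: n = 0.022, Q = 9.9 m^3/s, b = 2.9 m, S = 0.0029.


We use the wide-channel approximation y_n = (n*Q/(b*sqrt(S)))^(3/5).
sqrt(S) = sqrt(0.0029) = 0.053852.
Numerator: n*Q = 0.022 * 9.9 = 0.2178.
Denominator: b*sqrt(S) = 2.9 * 0.053852 = 0.156171.
arg = 1.3946.
y_n = 1.3946^(3/5) = 1.2209 m.

1.2209


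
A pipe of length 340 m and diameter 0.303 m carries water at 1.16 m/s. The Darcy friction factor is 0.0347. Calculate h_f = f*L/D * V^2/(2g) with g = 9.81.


Darcy-Weisbach equation: h_f = f * (L/D) * V^2/(2g).
f * L/D = 0.0347 * 340/0.303 = 38.9373.
V^2/(2g) = 1.16^2 / (2*9.81) = 1.3456 / 19.62 = 0.0686 m.
h_f = 38.9373 * 0.0686 = 2.67 m.

2.67


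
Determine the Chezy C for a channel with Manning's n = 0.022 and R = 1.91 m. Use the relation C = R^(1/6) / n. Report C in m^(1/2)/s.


The Chezy coefficient relates to Manning's n through C = R^(1/6) / n.
R^(1/6) = 1.91^(1/6) = 1.113881.
C = 1.113881 / 0.022 = 50.63 m^(1/2)/s.

50.63


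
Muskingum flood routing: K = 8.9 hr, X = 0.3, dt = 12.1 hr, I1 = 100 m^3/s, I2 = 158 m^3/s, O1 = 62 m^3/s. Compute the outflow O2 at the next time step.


Muskingum coefficients:
denom = 2*K*(1-X) + dt = 2*8.9*(1-0.3) + 12.1 = 24.56.
C0 = (dt - 2*K*X)/denom = (12.1 - 2*8.9*0.3)/24.56 = 0.2752.
C1 = (dt + 2*K*X)/denom = (12.1 + 2*8.9*0.3)/24.56 = 0.7101.
C2 = (2*K*(1-X) - dt)/denom = 0.0147.
O2 = C0*I2 + C1*I1 + C2*O1
   = 0.2752*158 + 0.7101*100 + 0.0147*62
   = 115.41 m^3/s.

115.41


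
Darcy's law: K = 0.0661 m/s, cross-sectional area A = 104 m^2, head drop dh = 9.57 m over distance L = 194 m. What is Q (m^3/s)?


Darcy's law: Q = K * A * i, where i = dh/L.
Hydraulic gradient i = 9.57 / 194 = 0.04933.
Q = 0.0661 * 104 * 0.04933
  = 0.3391 m^3/s.

0.3391


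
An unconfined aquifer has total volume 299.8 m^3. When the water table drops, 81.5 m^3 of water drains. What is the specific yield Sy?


Specific yield Sy = Volume drained / Total volume.
Sy = 81.5 / 299.8
   = 0.2718.

0.2718


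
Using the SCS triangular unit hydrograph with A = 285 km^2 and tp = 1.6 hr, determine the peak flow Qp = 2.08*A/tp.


SCS formula: Qp = 2.08 * A / tp.
Qp = 2.08 * 285 / 1.6
   = 592.8 / 1.6
   = 370.5 m^3/s per cm.

370.5


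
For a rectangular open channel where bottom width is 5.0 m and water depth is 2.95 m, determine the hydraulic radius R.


For a rectangular section:
Flow area A = b * y = 5.0 * 2.95 = 14.75 m^2.
Wetted perimeter P = b + 2y = 5.0 + 2*2.95 = 10.9 m.
Hydraulic radius R = A/P = 14.75 / 10.9 = 1.3532 m.

1.3532


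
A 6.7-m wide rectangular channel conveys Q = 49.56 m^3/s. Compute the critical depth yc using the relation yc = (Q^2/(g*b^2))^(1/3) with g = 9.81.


Using yc = (Q^2 / (g * b^2))^(1/3):
Q^2 = 49.56^2 = 2456.19.
g * b^2 = 9.81 * 6.7^2 = 9.81 * 44.89 = 440.37.
Q^2 / (g*b^2) = 2456.19 / 440.37 = 5.5776.
yc = 5.5776^(1/3) = 1.7734 m.

1.7734


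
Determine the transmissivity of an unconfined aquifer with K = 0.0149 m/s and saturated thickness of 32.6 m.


Transmissivity is defined as T = K * h.
T = 0.0149 * 32.6
  = 0.4857 m^2/s.

0.4857


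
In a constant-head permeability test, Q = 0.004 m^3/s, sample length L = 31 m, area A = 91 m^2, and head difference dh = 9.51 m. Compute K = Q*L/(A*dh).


From K = Q*L / (A*dh):
Numerator: Q*L = 0.004 * 31 = 0.124.
Denominator: A*dh = 91 * 9.51 = 865.41.
K = 0.124 / 865.41 = 0.000143 m/s.

0.000143


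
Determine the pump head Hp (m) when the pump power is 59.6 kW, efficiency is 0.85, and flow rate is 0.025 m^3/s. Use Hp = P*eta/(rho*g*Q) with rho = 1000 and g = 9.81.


Pump head formula: Hp = P * eta / (rho * g * Q).
Numerator: P * eta = 59.6 * 1000 * 0.85 = 50660.0 W.
Denominator: rho * g * Q = 1000 * 9.81 * 0.025 = 245.25.
Hp = 50660.0 / 245.25 = 206.56 m.

206.56


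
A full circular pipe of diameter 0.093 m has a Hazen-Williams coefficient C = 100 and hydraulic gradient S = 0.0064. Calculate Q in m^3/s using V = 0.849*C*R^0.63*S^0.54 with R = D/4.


For a full circular pipe, R = D/4 = 0.093/4 = 0.0232 m.
V = 0.849 * 100 * 0.0232^0.63 * 0.0064^0.54
  = 0.849 * 100 * 0.093508 * 0.065364
  = 0.5189 m/s.
Pipe area A = pi*D^2/4 = pi*0.093^2/4 = 0.0068 m^2.
Q = A * V = 0.0068 * 0.5189 = 0.0035 m^3/s.

0.0035


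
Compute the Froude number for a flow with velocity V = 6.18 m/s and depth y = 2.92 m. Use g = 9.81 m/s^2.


The Froude number is defined as Fr = V / sqrt(g*y).
g*y = 9.81 * 2.92 = 28.6452.
sqrt(g*y) = sqrt(28.6452) = 5.3521.
Fr = 6.18 / 5.3521 = 1.1547.

1.1547


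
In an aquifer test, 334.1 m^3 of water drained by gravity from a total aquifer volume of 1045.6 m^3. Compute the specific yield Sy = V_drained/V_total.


Specific yield Sy = Volume drained / Total volume.
Sy = 334.1 / 1045.6
   = 0.3195.

0.3195


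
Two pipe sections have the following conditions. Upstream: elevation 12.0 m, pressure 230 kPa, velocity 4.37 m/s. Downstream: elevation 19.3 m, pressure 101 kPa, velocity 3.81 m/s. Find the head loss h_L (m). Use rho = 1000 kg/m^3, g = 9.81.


Total head at each section: H = z + p/(rho*g) + V^2/(2g).
H1 = 12.0 + 230*1000/(1000*9.81) + 4.37^2/(2*9.81)
   = 12.0 + 23.445 + 0.9733
   = 36.419 m.
H2 = 19.3 + 101*1000/(1000*9.81) + 3.81^2/(2*9.81)
   = 19.3 + 10.296 + 0.7399
   = 30.335 m.
h_L = H1 - H2 = 36.419 - 30.335 = 6.083 m.

6.083


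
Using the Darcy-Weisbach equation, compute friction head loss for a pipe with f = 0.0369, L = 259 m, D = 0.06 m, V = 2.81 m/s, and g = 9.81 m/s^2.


Darcy-Weisbach equation: h_f = f * (L/D) * V^2/(2g).
f * L/D = 0.0369 * 259/0.06 = 159.285.
V^2/(2g) = 2.81^2 / (2*9.81) = 7.8961 / 19.62 = 0.4025 m.
h_f = 159.285 * 0.4025 = 64.104 m.

64.104


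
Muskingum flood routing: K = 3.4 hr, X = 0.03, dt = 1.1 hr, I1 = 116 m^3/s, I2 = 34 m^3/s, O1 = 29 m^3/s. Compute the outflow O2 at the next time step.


Muskingum coefficients:
denom = 2*K*(1-X) + dt = 2*3.4*(1-0.03) + 1.1 = 7.696.
C0 = (dt - 2*K*X)/denom = (1.1 - 2*3.4*0.03)/7.696 = 0.1164.
C1 = (dt + 2*K*X)/denom = (1.1 + 2*3.4*0.03)/7.696 = 0.1694.
C2 = (2*K*(1-X) - dt)/denom = 0.7141.
O2 = C0*I2 + C1*I1 + C2*O1
   = 0.1164*34 + 0.1694*116 + 0.7141*29
   = 44.32 m^3/s.

44.32


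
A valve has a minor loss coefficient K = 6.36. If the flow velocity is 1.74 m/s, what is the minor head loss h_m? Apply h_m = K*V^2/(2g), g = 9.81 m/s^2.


Minor loss formula: h_m = K * V^2/(2g).
V^2 = 1.74^2 = 3.0276.
V^2/(2g) = 3.0276 / 19.62 = 0.1543 m.
h_m = 6.36 * 0.1543 = 0.9814 m.

0.9814


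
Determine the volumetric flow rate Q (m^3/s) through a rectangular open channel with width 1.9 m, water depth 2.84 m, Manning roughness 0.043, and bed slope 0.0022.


For a rectangular channel, the cross-sectional area A = b * y = 1.9 * 2.84 = 5.4 m^2.
The wetted perimeter P = b + 2y = 1.9 + 2*2.84 = 7.58 m.
Hydraulic radius R = A/P = 5.4/7.58 = 0.7119 m.
Velocity V = (1/n)*R^(2/3)*S^(1/2) = (1/0.043)*0.7119^(2/3)*0.0022^(1/2) = 0.8697 m/s.
Discharge Q = A * V = 5.4 * 0.8697 = 4.693 m^3/s.

4.693


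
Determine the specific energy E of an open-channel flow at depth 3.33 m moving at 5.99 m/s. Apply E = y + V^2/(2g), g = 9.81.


Specific energy E = y + V^2/(2g).
Velocity head = V^2/(2g) = 5.99^2 / (2*9.81) = 35.8801 / 19.62 = 1.8288 m.
E = 3.33 + 1.8288 = 5.1588 m.

5.1588


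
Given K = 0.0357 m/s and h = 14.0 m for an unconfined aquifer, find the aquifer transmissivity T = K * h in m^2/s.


Transmissivity is defined as T = K * h.
T = 0.0357 * 14.0
  = 0.4998 m^2/s.

0.4998


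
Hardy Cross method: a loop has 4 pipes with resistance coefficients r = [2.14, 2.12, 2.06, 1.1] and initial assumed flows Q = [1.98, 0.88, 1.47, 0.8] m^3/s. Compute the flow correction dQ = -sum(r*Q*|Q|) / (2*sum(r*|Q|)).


Numerator terms (r*Q*|Q|): 2.14*1.98*|1.98| = 8.3897; 2.12*0.88*|0.88| = 1.6417; 2.06*1.47*|1.47| = 4.4515; 1.1*0.8*|0.8| = 0.704.
Sum of numerator = 15.1868.
Denominator terms (r*|Q|): 2.14*|1.98| = 4.2372; 2.12*|0.88| = 1.8656; 2.06*|1.47| = 3.0282; 1.1*|0.8| = 0.88.
2 * sum of denominator = 2 * 10.011 = 20.022.
dQ = -15.1868 / 20.022 = -0.7585 m^3/s.

-0.7585


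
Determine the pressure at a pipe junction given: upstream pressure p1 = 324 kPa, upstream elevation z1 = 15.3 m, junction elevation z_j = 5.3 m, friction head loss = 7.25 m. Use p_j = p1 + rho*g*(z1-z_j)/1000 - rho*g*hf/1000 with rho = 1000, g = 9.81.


Junction pressure: p_j = p1 + rho*g*(z1 - z_j)/1000 - rho*g*hf/1000.
Elevation term = 1000*9.81*(15.3 - 5.3)/1000 = 98.1 kPa.
Friction term = 1000*9.81*7.25/1000 = 71.123 kPa.
p_j = 324 + 98.1 - 71.123 = 350.98 kPa.

350.98


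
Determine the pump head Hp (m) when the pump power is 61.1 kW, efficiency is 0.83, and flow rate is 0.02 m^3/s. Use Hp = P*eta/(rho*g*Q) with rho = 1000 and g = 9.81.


Pump head formula: Hp = P * eta / (rho * g * Q).
Numerator: P * eta = 61.1 * 1000 * 0.83 = 50713.0 W.
Denominator: rho * g * Q = 1000 * 9.81 * 0.02 = 196.2.
Hp = 50713.0 / 196.2 = 258.48 m.

258.48


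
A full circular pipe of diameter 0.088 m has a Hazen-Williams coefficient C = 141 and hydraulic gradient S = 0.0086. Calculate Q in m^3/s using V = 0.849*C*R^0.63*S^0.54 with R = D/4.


For a full circular pipe, R = D/4 = 0.088/4 = 0.022 m.
V = 0.849 * 141 * 0.022^0.63 * 0.0086^0.54
  = 0.849 * 141 * 0.090308 * 0.076671
  = 0.8289 m/s.
Pipe area A = pi*D^2/4 = pi*0.088^2/4 = 0.0061 m^2.
Q = A * V = 0.0061 * 0.8289 = 0.005 m^3/s.

0.005


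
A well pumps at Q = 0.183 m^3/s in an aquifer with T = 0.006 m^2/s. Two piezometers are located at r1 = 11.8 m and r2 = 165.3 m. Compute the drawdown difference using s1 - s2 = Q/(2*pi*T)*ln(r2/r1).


Thiem equation: s1 - s2 = Q/(2*pi*T) * ln(r2/r1).
ln(r2/r1) = ln(165.3/11.8) = 2.6397.
Q/(2*pi*T) = 0.183 / (2*pi*0.006) = 0.183 / 0.0377 = 4.8542.
s1 - s2 = 4.8542 * 2.6397 = 12.8135 m.

12.8135


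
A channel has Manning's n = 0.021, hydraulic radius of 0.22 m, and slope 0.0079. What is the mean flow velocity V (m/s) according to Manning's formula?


Manning's equation gives V = (1/n) * R^(2/3) * S^(1/2).
First, compute R^(2/3) = 0.22^(2/3) = 0.3644.
Next, S^(1/2) = 0.0079^(1/2) = 0.088882.
Then 1/n = 1/0.021 = 47.62.
V = 47.62 * 0.3644 * 0.088882 = 1.5424 m/s.

1.5424


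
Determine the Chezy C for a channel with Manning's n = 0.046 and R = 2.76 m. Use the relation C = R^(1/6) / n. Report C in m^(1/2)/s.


The Chezy coefficient relates to Manning's n through C = R^(1/6) / n.
R^(1/6) = 2.76^(1/6) = 1.184363.
C = 1.184363 / 0.046 = 25.75 m^(1/2)/s.

25.75


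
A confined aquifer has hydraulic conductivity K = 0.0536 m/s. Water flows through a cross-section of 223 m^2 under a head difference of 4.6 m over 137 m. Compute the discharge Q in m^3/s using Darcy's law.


Darcy's law: Q = K * A * i, where i = dh/L.
Hydraulic gradient i = 4.6 / 137 = 0.033577.
Q = 0.0536 * 223 * 0.033577
  = 0.4013 m^3/s.

0.4013


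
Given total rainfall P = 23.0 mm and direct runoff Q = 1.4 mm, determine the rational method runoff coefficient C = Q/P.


The runoff coefficient C = runoff depth / rainfall depth.
C = 1.4 / 23.0
  = 0.0609.

0.0609


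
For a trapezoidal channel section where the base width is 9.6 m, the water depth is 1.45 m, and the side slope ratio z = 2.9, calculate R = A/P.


For a trapezoidal section with side slope z:
A = (b + z*y)*y = (9.6 + 2.9*1.45)*1.45 = 20.017 m^2.
P = b + 2*y*sqrt(1 + z^2) = 9.6 + 2*1.45*sqrt(1 + 2.9^2) = 18.496 m.
R = A/P = 20.017 / 18.496 = 1.0822 m.

1.0822


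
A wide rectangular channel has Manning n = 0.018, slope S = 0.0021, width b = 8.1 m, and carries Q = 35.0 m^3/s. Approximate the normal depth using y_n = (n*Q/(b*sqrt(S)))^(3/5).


We use the wide-channel approximation y_n = (n*Q/(b*sqrt(S)))^(3/5).
sqrt(S) = sqrt(0.0021) = 0.045826.
Numerator: n*Q = 0.018 * 35.0 = 0.63.
Denominator: b*sqrt(S) = 8.1 * 0.045826 = 0.371191.
arg = 1.6973.
y_n = 1.6973^(3/5) = 1.3736 m.

1.3736


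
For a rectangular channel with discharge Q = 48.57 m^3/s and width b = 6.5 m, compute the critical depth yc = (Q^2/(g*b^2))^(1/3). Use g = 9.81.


Using yc = (Q^2 / (g * b^2))^(1/3):
Q^2 = 48.57^2 = 2359.04.
g * b^2 = 9.81 * 6.5^2 = 9.81 * 42.25 = 414.47.
Q^2 / (g*b^2) = 2359.04 / 414.47 = 5.6917.
yc = 5.6917^(1/3) = 1.7854 m.

1.7854


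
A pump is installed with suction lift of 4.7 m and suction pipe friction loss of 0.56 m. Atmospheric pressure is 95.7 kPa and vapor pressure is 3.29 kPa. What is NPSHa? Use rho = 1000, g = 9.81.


NPSHa = p_atm/(rho*g) - z_s - hf_s - p_vap/(rho*g).
p_atm/(rho*g) = 95.7*1000 / (1000*9.81) = 9.755 m.
p_vap/(rho*g) = 3.29*1000 / (1000*9.81) = 0.335 m.
NPSHa = 9.755 - 4.7 - 0.56 - 0.335
      = 4.16 m.

4.16


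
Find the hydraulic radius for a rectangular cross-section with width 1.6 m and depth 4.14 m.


For a rectangular section:
Flow area A = b * y = 1.6 * 4.14 = 6.62 m^2.
Wetted perimeter P = b + 2y = 1.6 + 2*4.14 = 9.88 m.
Hydraulic radius R = A/P = 6.62 / 9.88 = 0.6704 m.

0.6704


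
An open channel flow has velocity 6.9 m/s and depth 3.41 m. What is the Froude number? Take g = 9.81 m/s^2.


The Froude number is defined as Fr = V / sqrt(g*y).
g*y = 9.81 * 3.41 = 33.4521.
sqrt(g*y) = sqrt(33.4521) = 5.7838.
Fr = 6.9 / 5.7838 = 1.193.

1.193


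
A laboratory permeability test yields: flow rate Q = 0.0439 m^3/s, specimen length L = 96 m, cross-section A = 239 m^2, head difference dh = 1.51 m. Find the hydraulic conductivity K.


From K = Q*L / (A*dh):
Numerator: Q*L = 0.0439 * 96 = 4.2144.
Denominator: A*dh = 239 * 1.51 = 360.89.
K = 4.2144 / 360.89 = 0.011678 m/s.

0.011678


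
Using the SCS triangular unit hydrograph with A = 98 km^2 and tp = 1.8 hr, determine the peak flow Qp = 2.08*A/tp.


SCS formula: Qp = 2.08 * A / tp.
Qp = 2.08 * 98 / 1.8
   = 203.84 / 1.8
   = 113.24 m^3/s per cm.

113.24


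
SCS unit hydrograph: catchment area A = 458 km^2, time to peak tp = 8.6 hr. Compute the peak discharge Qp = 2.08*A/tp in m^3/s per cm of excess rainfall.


SCS formula: Qp = 2.08 * A / tp.
Qp = 2.08 * 458 / 8.6
   = 952.64 / 8.6
   = 110.77 m^3/s per cm.

110.77


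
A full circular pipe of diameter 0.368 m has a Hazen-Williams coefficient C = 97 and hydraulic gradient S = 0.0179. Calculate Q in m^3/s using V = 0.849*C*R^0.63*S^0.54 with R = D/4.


For a full circular pipe, R = D/4 = 0.368/4 = 0.092 m.
V = 0.849 * 97 * 0.092^0.63 * 0.0179^0.54
  = 0.849 * 97 * 0.222426 * 0.113904
  = 2.0864 m/s.
Pipe area A = pi*D^2/4 = pi*0.368^2/4 = 0.1064 m^2.
Q = A * V = 0.1064 * 2.0864 = 0.2219 m^3/s.

0.2219


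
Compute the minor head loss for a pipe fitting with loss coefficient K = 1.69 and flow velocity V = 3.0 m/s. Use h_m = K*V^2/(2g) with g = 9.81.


Minor loss formula: h_m = K * V^2/(2g).
V^2 = 3.0^2 = 9.0.
V^2/(2g) = 9.0 / 19.62 = 0.4587 m.
h_m = 1.69 * 0.4587 = 0.7752 m.

0.7752


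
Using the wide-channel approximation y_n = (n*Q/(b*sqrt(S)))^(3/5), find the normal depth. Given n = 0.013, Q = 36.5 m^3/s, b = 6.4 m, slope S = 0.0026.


We use the wide-channel approximation y_n = (n*Q/(b*sqrt(S)))^(3/5).
sqrt(S) = sqrt(0.0026) = 0.05099.
Numerator: n*Q = 0.013 * 36.5 = 0.4745.
Denominator: b*sqrt(S) = 6.4 * 0.05099 = 0.326336.
arg = 1.454.
y_n = 1.454^(3/5) = 1.2518 m.

1.2518


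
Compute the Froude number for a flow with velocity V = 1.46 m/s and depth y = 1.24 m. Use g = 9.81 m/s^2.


The Froude number is defined as Fr = V / sqrt(g*y).
g*y = 9.81 * 1.24 = 12.1644.
sqrt(g*y) = sqrt(12.1644) = 3.4877.
Fr = 1.46 / 3.4877 = 0.4186.

0.4186


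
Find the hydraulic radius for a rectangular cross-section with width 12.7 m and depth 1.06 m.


For a rectangular section:
Flow area A = b * y = 12.7 * 1.06 = 13.46 m^2.
Wetted perimeter P = b + 2y = 12.7 + 2*1.06 = 14.82 m.
Hydraulic radius R = A/P = 13.46 / 14.82 = 0.9084 m.

0.9084


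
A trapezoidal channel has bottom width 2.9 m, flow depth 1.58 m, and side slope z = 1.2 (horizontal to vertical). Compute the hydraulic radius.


For a trapezoidal section with side slope z:
A = (b + z*y)*y = (2.9 + 1.2*1.58)*1.58 = 7.578 m^2.
P = b + 2*y*sqrt(1 + z^2) = 2.9 + 2*1.58*sqrt(1 + 1.2^2) = 7.836 m.
R = A/P = 7.578 / 7.836 = 0.967 m.

0.967


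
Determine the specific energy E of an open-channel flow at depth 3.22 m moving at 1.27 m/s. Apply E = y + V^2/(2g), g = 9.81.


Specific energy E = y + V^2/(2g).
Velocity head = V^2/(2g) = 1.27^2 / (2*9.81) = 1.6129 / 19.62 = 0.0822 m.
E = 3.22 + 0.0822 = 3.3022 m.

3.3022


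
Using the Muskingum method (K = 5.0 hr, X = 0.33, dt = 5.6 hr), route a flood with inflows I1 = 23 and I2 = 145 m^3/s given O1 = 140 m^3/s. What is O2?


Muskingum coefficients:
denom = 2*K*(1-X) + dt = 2*5.0*(1-0.33) + 5.6 = 12.3.
C0 = (dt - 2*K*X)/denom = (5.6 - 2*5.0*0.33)/12.3 = 0.187.
C1 = (dt + 2*K*X)/denom = (5.6 + 2*5.0*0.33)/12.3 = 0.7236.
C2 = (2*K*(1-X) - dt)/denom = 0.0894.
O2 = C0*I2 + C1*I1 + C2*O1
   = 0.187*145 + 0.7236*23 + 0.0894*140
   = 56.28 m^3/s.

56.28


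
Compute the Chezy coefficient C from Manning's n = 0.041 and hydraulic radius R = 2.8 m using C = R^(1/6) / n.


The Chezy coefficient relates to Manning's n through C = R^(1/6) / n.
R^(1/6) = 2.8^(1/6) = 1.187207.
C = 1.187207 / 0.041 = 28.96 m^(1/2)/s.

28.96


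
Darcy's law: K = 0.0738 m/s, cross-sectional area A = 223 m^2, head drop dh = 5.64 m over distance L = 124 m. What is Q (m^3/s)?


Darcy's law: Q = K * A * i, where i = dh/L.
Hydraulic gradient i = 5.64 / 124 = 0.045484.
Q = 0.0738 * 223 * 0.045484
  = 0.7485 m^3/s.

0.7485


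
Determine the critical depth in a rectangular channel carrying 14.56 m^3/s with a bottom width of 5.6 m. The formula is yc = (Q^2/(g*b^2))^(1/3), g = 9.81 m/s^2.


Using yc = (Q^2 / (g * b^2))^(1/3):
Q^2 = 14.56^2 = 211.99.
g * b^2 = 9.81 * 5.6^2 = 9.81 * 31.36 = 307.64.
Q^2 / (g*b^2) = 211.99 / 307.64 = 0.6891.
yc = 0.6891^(1/3) = 0.8833 m.

0.8833


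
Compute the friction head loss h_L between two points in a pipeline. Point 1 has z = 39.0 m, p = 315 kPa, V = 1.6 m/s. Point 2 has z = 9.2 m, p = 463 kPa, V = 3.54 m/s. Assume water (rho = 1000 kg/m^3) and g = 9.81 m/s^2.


Total head at each section: H = z + p/(rho*g) + V^2/(2g).
H1 = 39.0 + 315*1000/(1000*9.81) + 1.6^2/(2*9.81)
   = 39.0 + 32.11 + 0.1305
   = 71.241 m.
H2 = 9.2 + 463*1000/(1000*9.81) + 3.54^2/(2*9.81)
   = 9.2 + 47.197 + 0.6387
   = 57.035 m.
h_L = H1 - H2 = 71.241 - 57.035 = 14.205 m.

14.205


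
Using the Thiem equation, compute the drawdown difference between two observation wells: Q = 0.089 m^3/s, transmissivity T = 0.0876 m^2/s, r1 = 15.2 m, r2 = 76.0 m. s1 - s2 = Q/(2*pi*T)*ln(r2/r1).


Thiem equation: s1 - s2 = Q/(2*pi*T) * ln(r2/r1).
ln(r2/r1) = ln(76.0/15.2) = 1.6094.
Q/(2*pi*T) = 0.089 / (2*pi*0.0876) = 0.089 / 0.5504 = 0.1617.
s1 - s2 = 0.1617 * 1.6094 = 0.2602 m.

0.2602


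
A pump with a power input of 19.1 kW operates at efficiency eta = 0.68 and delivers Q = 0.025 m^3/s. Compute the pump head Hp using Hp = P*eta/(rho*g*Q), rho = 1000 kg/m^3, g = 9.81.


Pump head formula: Hp = P * eta / (rho * g * Q).
Numerator: P * eta = 19.1 * 1000 * 0.68 = 12988.0 W.
Denominator: rho * g * Q = 1000 * 9.81 * 0.025 = 245.25.
Hp = 12988.0 / 245.25 = 52.96 m.

52.96


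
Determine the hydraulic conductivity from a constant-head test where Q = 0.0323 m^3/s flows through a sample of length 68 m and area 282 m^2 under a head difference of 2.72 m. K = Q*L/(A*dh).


From K = Q*L / (A*dh):
Numerator: Q*L = 0.0323 * 68 = 2.1964.
Denominator: A*dh = 282 * 2.72 = 767.04.
K = 2.1964 / 767.04 = 0.002863 m/s.

0.002863


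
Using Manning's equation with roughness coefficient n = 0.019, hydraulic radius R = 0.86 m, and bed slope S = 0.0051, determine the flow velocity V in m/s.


Manning's equation gives V = (1/n) * R^(2/3) * S^(1/2).
First, compute R^(2/3) = 0.86^(2/3) = 0.9043.
Next, S^(1/2) = 0.0051^(1/2) = 0.071414.
Then 1/n = 1/0.019 = 52.63.
V = 52.63 * 0.9043 * 0.071414 = 3.3991 m/s.

3.3991


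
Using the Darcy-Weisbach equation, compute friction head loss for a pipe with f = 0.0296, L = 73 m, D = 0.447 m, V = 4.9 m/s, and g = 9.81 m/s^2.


Darcy-Weisbach equation: h_f = f * (L/D) * V^2/(2g).
f * L/D = 0.0296 * 73/0.447 = 4.834.
V^2/(2g) = 4.9^2 / (2*9.81) = 24.01 / 19.62 = 1.2238 m.
h_f = 4.834 * 1.2238 = 5.916 m.

5.916


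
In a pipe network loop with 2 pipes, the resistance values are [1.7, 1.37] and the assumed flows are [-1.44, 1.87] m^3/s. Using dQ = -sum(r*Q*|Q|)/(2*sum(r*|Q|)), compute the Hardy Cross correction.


Numerator terms (r*Q*|Q|): 1.7*-1.44*|-1.44| = -3.5251; 1.37*1.87*|1.87| = 4.7908.
Sum of numerator = 1.2656.
Denominator terms (r*|Q|): 1.7*|-1.44| = 2.448; 1.37*|1.87| = 2.5619.
2 * sum of denominator = 2 * 5.0099 = 10.0198.
dQ = -1.2656 / 10.0198 = -0.1263 m^3/s.

-0.1263


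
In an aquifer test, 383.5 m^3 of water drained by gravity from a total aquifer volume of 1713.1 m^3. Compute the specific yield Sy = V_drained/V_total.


Specific yield Sy = Volume drained / Total volume.
Sy = 383.5 / 1713.1
   = 0.2239.

0.2239


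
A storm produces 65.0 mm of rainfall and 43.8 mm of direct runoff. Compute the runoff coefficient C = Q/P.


The runoff coefficient C = runoff depth / rainfall depth.
C = 43.8 / 65.0
  = 0.6738.

0.6738


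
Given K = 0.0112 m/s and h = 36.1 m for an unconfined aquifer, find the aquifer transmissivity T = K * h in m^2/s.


Transmissivity is defined as T = K * h.
T = 0.0112 * 36.1
  = 0.4043 m^2/s.

0.4043


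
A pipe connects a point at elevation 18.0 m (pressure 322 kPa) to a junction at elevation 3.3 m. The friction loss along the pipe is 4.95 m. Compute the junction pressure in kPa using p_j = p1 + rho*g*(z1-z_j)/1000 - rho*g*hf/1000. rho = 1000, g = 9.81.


Junction pressure: p_j = p1 + rho*g*(z1 - z_j)/1000 - rho*g*hf/1000.
Elevation term = 1000*9.81*(18.0 - 3.3)/1000 = 144.207 kPa.
Friction term = 1000*9.81*4.95/1000 = 48.559 kPa.
p_j = 322 + 144.207 - 48.559 = 417.65 kPa.

417.65


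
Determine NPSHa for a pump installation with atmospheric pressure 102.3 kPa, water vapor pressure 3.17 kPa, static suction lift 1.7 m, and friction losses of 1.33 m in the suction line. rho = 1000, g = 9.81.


NPSHa = p_atm/(rho*g) - z_s - hf_s - p_vap/(rho*g).
p_atm/(rho*g) = 102.3*1000 / (1000*9.81) = 10.428 m.
p_vap/(rho*g) = 3.17*1000 / (1000*9.81) = 0.323 m.
NPSHa = 10.428 - 1.7 - 1.33 - 0.323
      = 7.07 m.

7.07


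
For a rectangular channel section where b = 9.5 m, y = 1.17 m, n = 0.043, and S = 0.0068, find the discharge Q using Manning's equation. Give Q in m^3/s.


For a rectangular channel, the cross-sectional area A = b * y = 9.5 * 1.17 = 11.11 m^2.
The wetted perimeter P = b + 2y = 9.5 + 2*1.17 = 11.84 m.
Hydraulic radius R = A/P = 11.11/11.84 = 0.9388 m.
Velocity V = (1/n)*R^(2/3)*S^(1/2) = (1/0.043)*0.9388^(2/3)*0.0068^(1/2) = 1.8386 m/s.
Discharge Q = A * V = 11.11 * 1.8386 = 20.436 m^3/s.

20.436
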